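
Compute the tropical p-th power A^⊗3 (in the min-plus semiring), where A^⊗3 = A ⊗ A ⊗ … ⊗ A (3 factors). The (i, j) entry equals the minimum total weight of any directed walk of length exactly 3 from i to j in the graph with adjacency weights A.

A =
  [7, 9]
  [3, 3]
A^⊗3 =
  [15, 15]
  [9, 9]

Each entry (A^⊗3)_ij equals the minimum over all length-3 walks i = v_0 → v_1 → … → v_3 = j of Σ_t A[v_t][v_{t+1}]. For example, for (i, j) = (0, 1) we minimise over 4 possible intermediate vertex sequences; the minimum is 15, attained along the walk 0 → 1 → 1 → 1.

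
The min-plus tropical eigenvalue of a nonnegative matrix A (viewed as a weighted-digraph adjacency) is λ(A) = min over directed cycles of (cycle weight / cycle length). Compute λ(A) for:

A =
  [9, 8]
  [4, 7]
λ(A) = 6

Enumerate directed cycles and compute their means (weight / length). Sample:
  cycle 0 → 0: weight = 9, length = 1, mean = 9/1 ≈ 9.000
  cycle 1 → 1: weight = 7, length = 1, mean = 7/1 ≈ 7.000
  cycle 0 → 1 → 0: weight = 12, length = 2, mean = 12/2 ≈ 6.000
  cycle 1 → 0 → 1: weight = 12, length = 2, mean = 12/2 ≈ 6.000
Minimum mean = 6.000, attained e.g. along the cycle 0 → 1 → 0 with weight 12 and length 2. So λ(A) = 12/2 = 6.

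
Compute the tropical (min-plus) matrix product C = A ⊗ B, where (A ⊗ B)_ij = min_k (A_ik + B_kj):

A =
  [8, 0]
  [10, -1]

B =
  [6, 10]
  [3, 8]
A ⊗ B =
  [3, 8]
  [2, 7]

Apply the min-plus product entry-by-entry:
  C[0][0] = min over k of (A[0][0] + B[0][0] = 8 + 6 = 14, A[0][1] + B[1][0] = 0 + 3 = 3) = 3 (attained at k = 1)
  C[0][1] = min over k of (A[0][0] + B[0][1] = 8 + 10 = 18, A[0][1] + B[1][1] = 0 + 8 = 8) = 8 (attained at k = 1)
  C[1][0] = min over k of (A[1][0] + B[0][0] = 10 + 6 = 16, A[1][1] + B[1][0] = -1 + 3 = 2) = 2 (attained at k = 1)
  C[1][1] = min over k of (A[1][0] + B[0][1] = 10 + 10 = 20, A[1][1] + B[1][1] = -1 + 8 = 7) = 7 (attained at k = 1)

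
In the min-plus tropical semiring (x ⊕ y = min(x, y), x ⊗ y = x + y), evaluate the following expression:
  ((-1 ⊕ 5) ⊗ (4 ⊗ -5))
((-1 ⊕ 5) ⊗ (4 ⊗ -5)) = -2

Expand innermost to outermost. Recall ⊕ takes the minimum of its arguments and ⊗ takes their sum. Working out the expression ((-1 ⊕ 5) ⊗ (4 ⊗ -5)) gives -2.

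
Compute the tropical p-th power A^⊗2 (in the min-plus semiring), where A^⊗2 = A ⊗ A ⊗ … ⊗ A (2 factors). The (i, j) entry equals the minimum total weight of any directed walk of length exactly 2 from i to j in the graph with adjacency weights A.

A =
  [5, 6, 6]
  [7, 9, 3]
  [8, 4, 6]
A^⊗2 =
  [10, 10, 9]
  [11, 7, 9]
  [11, 10, 7]

Each entry (A^⊗2)_ij equals the minimum over all length-2 walks i = v_0 → v_1 → … → v_2 = j of Σ_t A[v_t][v_{t+1}]. For example, for (i, j) = (0, 2) we minimise over 3 possible intermediate vertex sequences; the minimum is 9, attained along the walk 0 → 1 → 2.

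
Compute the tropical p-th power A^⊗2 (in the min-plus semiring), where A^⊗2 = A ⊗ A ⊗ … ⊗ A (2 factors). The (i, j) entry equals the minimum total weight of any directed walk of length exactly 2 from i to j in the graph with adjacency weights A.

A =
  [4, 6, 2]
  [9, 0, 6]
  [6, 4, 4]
A^⊗2 =
  [8, 6, 6]
  [9, 0, 6]
  [10, 4, 8]

Each entry (A^⊗2)_ij equals the minimum over all length-2 walks i = v_0 → v_1 → … → v_2 = j of Σ_t A[v_t][v_{t+1}]. For example, for (i, j) = (0, 2) we minimise over 3 possible intermediate vertex sequences; the minimum is 6, attained along the walk 0 → 0 → 2.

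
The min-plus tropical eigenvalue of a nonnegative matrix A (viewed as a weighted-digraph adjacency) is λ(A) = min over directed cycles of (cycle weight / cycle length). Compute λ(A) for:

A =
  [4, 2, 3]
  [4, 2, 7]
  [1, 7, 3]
λ(A) = 2

Enumerate directed cycles and compute their means (weight / length). Sample:
  cycle 0 → 0: weight = 4, length = 1, mean = 4/1 ≈ 4.000
  cycle 1 → 1: weight = 2, length = 1, mean = 2/1 ≈ 2.000
  cycle 2 → 2: weight = 3, length = 1, mean = 3/1 ≈ 3.000
  cycle 0 → 1 → 0: weight = 6, length = 2, mean = 6/2 ≈ 3.000
  cycle 0 → 2 → 0: weight = 4, length = 2, mean = 4/2 ≈ 2.000
  cycle 1 → 0 → 1: weight = 6, length = 2, mean = 6/2 ≈ 3.000
Minimum mean = 2.000, attained e.g. along the cycle 1 → 1 with weight 2 and length 1. So λ(A) = 2/1 = 2.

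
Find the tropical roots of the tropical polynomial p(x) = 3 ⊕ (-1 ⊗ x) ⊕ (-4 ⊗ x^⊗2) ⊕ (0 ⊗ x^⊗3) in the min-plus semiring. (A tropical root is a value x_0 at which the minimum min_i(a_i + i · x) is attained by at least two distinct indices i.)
Roots: {-4, 3, 4}

Each tropical root is a break point of the lower envelope of the lines y = a_i + i · x (there are 4 lines, with slopes 0, 1, ..., 3). Only the lines that attain the minimum somewhere contribute to roots; other lines are dominated. Here the surviving (envelope) indices are i = 3, i = 2, i = 1, i = 0.
Intersections between consecutive envelope lines give the roots: for adjacent envelope indices i < j the intersection is x = (a_i − a_j) / (j − i). Reading off the sorted break points: {-4, 3, 4}.
Verification: at each break x_0, at least two indices attain the minimum of min_i(a_i + i · x_0).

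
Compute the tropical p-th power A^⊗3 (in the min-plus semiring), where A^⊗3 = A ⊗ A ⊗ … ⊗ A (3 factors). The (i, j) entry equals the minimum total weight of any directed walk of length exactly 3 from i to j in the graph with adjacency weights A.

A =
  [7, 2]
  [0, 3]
A^⊗3 =
  [5, 4]
  [2, 5]

Each entry (A^⊗3)_ij equals the minimum over all length-3 walks i = v_0 → v_1 → … → v_3 = j of Σ_t A[v_t][v_{t+1}]. For example, for (i, j) = (0, 1) we minimise over 4 possible intermediate vertex sequences; the minimum is 4, attained along the walk 0 → 1 → 0 → 1.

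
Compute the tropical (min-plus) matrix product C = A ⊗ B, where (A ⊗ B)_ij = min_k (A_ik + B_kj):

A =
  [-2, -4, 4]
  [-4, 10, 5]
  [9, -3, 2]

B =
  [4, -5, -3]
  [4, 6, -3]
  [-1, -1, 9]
A ⊗ B =
  [0, -7, -7]
  [0, -9, -7]
  [1, 1, -6]

Apply the min-plus product entry-by-entry:
  C[0][0] = min over k of (A[0][0] + B[0][0] = -2 + 4 = 2, A[0][1] + B[1][0] = -4 + 4 = 0, A[0][2] + B[2][0] = 4 + -1 = 3) = 0 (attained at k = 1)
  C[0][1] = min over k of (A[0][0] + B[0][1] = -2 + -5 = -7, A[0][1] + B[1][1] = -4 + 6 = 2, A[0][2] + B[2][1] = 4 + -1 = 3) = -7 (attained at k = 0)
  C[0][2] = min over k of (A[0][0] + B[0][2] = -2 + -3 = -5, A[0][1] + B[1][2] = -4 + -3 = -7, A[0][2] + B[2][2] = 4 + 9 = 13) = -7 (attained at k = 1)
  C[1][0] = min over k of (A[1][0] + B[0][0] = -4 + 4 = 0, A[1][1] + B[1][0] = 10 + 4 = 14, A[1][2] + B[2][0] = 5 + -1 = 4) = 0 (attained at k = 0)
  C[1][1] = min over k of (A[1][0] + B[0][1] = -4 + -5 = -9, A[1][1] + B[1][1] = 10 + 6 = 16, A[1][2] + B[2][1] = 5 + -1 = 4) = -9 (attained at k = 0)
  C[1][2] = min over k of (A[1][0] + B[0][2] = -4 + -3 = -7, A[1][1] + B[1][2] = 10 + -3 = 7, A[1][2] + B[2][2] = 5 + 9 = 14) = -7 (attained at k = 0)
  C[2][0] = min over k of (A[2][0] + B[0][0] = 9 + 4 = 13, A[2][1] + B[1][0] = -3 + 4 = 1, A[2][2] + B[2][0] = 2 + -1 = 1) = 1 (attained at k = 1)
  C[2][1] = min over k of (A[2][0] + B[0][1] = 9 + -5 = 4, A[2][1] + B[1][1] = -3 + 6 = 3, A[2][2] + B[2][1] = 2 + -1 = 1) = 1 (attained at k = 2)
  C[2][2] = min over k of (A[2][0] + B[0][2] = 9 + -3 = 6, A[2][1] + B[1][2] = -3 + -3 = -6, A[2][2] + B[2][2] = 2 + 9 = 11) = -6 (attained at k = 1)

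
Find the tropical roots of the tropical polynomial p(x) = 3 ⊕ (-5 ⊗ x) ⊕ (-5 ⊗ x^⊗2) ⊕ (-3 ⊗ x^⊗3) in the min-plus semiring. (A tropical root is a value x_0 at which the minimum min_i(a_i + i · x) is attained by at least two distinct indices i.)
Roots: {-2, 0, 8}

Each tropical root is a break point of the lower envelope of the lines y = a_i + i · x (there are 4 lines, with slopes 0, 1, ..., 3). Only the lines that attain the minimum somewhere contribute to roots; other lines are dominated. Here the surviving (envelope) indices are i = 3, i = 2, i = 1, i = 0.
Intersections between consecutive envelope lines give the roots: for adjacent envelope indices i < j the intersection is x = (a_i − a_j) / (j − i). Reading off the sorted break points: {-2, 0, 8}.
Verification: at each break x_0, at least two indices attain the minimum of min_i(a_i + i · x_0).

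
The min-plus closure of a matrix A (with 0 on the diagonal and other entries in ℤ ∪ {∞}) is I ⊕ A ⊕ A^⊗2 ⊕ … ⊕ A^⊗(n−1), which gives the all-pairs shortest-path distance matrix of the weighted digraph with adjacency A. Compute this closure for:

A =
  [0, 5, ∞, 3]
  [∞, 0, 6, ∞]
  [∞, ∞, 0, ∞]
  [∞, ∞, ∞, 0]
Closure =
  [0, 5, 11, 3]
  [∞, 0, 6, ∞]
  [∞, ∞, 0, ∞]
  [∞, ∞, ∞, 0]

This is the Floyd-Warshall all-pairs shortest-path computation. For each intermediate vertex k = 0, 1, …, 3, update dist[i][j] ← min(dist[i][j], dist[i][k] + dist[k][j]). The final matrix gives, for each (i, j), the minimum total weight of any directed path from i to j (possibly empty when i = j).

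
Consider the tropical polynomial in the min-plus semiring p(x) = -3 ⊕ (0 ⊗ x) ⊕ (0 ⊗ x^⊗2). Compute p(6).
p(6) = -3

A tropical monomial a ⊗ x^⊗i evaluates to a + i · x. Evaluating each term at x = 6:
  Term 0 contributes -3 + 0 · 6 = -3
  Term 1 contributes 0 + 1 · 6 = 6
  Term 2 contributes 0 + 2 · 6 = 12
p(6) = ⊕ of these = min[-3, 6, 12] = -3.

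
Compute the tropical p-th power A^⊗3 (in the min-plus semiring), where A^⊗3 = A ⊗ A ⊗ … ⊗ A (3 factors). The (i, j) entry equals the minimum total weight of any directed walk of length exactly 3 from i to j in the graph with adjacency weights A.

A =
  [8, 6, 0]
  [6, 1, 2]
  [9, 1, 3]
A^⊗3 =
  [7, 2, 3]
  [8, 3, 4]
  [8, 3, 4]

Each entry (A^⊗3)_ij equals the minimum over all length-3 walks i = v_0 → v_1 → … → v_3 = j of Σ_t A[v_t][v_{t+1}]. For example, for (i, j) = (0, 2) we minimise over 9 possible intermediate vertex sequences; the minimum is 3, attained along the walk 0 → 2 → 1 → 2.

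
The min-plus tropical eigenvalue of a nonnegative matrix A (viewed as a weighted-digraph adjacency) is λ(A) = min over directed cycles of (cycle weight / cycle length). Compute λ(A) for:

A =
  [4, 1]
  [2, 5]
λ(A) = 3/2

Enumerate directed cycles and compute their means (weight / length). Sample:
  cycle 0 → 0: weight = 4, length = 1, mean = 4/1 ≈ 4.000
  cycle 1 → 1: weight = 5, length = 1, mean = 5/1 ≈ 5.000
  cycle 0 → 1 → 0: weight = 3, length = 2, mean = 3/2 ≈ 1.500
  cycle 1 → 0 → 1: weight = 3, length = 2, mean = 3/2 ≈ 1.500
Minimum mean = 1.500, attained e.g. along the cycle 0 → 1 → 0 with weight 3 and length 2. So λ(A) = 3/2 = 3/2.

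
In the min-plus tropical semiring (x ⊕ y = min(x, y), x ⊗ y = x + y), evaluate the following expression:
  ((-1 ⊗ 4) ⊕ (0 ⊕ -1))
((-1 ⊗ 4) ⊕ (0 ⊕ -1)) = -1

Expand innermost to outermost. Recall ⊕ takes the minimum of its arguments and ⊗ takes their sum. Working out the expression ((-1 ⊗ 4) ⊕ (0 ⊕ -1)) gives -1.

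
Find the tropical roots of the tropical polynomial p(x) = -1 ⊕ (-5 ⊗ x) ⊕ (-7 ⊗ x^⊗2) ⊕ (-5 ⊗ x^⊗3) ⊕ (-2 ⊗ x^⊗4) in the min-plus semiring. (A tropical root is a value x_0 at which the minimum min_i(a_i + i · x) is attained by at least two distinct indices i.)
Roots: {-3, -2, 2, 4}

Each tropical root is a break point of the lower envelope of the lines y = a_i + i · x (there are 5 lines, with slopes 0, 1, ..., 4). Only the lines that attain the minimum somewhere contribute to roots; other lines are dominated. Here the surviving (envelope) indices are i = 4, i = 3, i = 2, i = 1, i = 0.
Intersections between consecutive envelope lines give the roots: for adjacent envelope indices i < j the intersection is x = (a_i − a_j) / (j − i). Reading off the sorted break points: {-3, -2, 2, 4}.
Verification: at each break x_0, at least two indices attain the minimum of min_i(a_i + i · x_0).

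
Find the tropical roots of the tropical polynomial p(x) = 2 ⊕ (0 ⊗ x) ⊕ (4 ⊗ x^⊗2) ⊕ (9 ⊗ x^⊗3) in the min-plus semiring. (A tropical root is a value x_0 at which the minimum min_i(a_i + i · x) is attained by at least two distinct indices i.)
Roots: {-5, -4, 2}

Each tropical root is a break point of the lower envelope of the lines y = a_i + i · x (there are 4 lines, with slopes 0, 1, ..., 3). Only the lines that attain the minimum somewhere contribute to roots; other lines are dominated. Here the surviving (envelope) indices are i = 3, i = 2, i = 1, i = 0.
Intersections between consecutive envelope lines give the roots: for adjacent envelope indices i < j the intersection is x = (a_i − a_j) / (j − i). Reading off the sorted break points: {-5, -4, 2}.
Verification: at each break x_0, at least two indices attain the minimum of min_i(a_i + i · x_0).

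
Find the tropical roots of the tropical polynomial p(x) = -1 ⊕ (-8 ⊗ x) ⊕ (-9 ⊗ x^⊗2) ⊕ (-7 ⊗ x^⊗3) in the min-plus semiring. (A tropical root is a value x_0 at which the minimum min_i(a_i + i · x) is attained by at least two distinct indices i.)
Roots: {-2, 1, 7}

Each tropical root is a break point of the lower envelope of the lines y = a_i + i · x (there are 4 lines, with slopes 0, 1, ..., 3). Only the lines that attain the minimum somewhere contribute to roots; other lines are dominated. Here the surviving (envelope) indices are i = 3, i = 2, i = 1, i = 0.
Intersections between consecutive envelope lines give the roots: for adjacent envelope indices i < j the intersection is x = (a_i − a_j) / (j − i). Reading off the sorted break points: {-2, 1, 7}.
Verification: at each break x_0, at least two indices attain the minimum of min_i(a_i + i · x_0).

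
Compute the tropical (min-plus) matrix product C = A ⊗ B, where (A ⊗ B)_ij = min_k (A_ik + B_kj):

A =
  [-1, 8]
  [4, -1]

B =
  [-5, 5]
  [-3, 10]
A ⊗ B =
  [-6, 4]
  [-4, 9]

Apply the min-plus product entry-by-entry:
  C[0][0] = min over k of (A[0][0] + B[0][0] = -1 + -5 = -6, A[0][1] + B[1][0] = 8 + -3 = 5) = -6 (attained at k = 0)
  C[0][1] = min over k of (A[0][0] + B[0][1] = -1 + 5 = 4, A[0][1] + B[1][1] = 8 + 10 = 18) = 4 (attained at k = 0)
  C[1][0] = min over k of (A[1][0] + B[0][0] = 4 + -5 = -1, A[1][1] + B[1][0] = -1 + -3 = -4) = -4 (attained at k = 1)
  C[1][1] = min over k of (A[1][0] + B[0][1] = 4 + 5 = 9, A[1][1] + B[1][1] = -1 + 10 = 9) = 9 (attained at k = 0)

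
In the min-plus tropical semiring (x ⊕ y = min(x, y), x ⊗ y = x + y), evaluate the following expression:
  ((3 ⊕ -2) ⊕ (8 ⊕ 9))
((3 ⊕ -2) ⊕ (8 ⊕ 9)) = -2

Expand innermost to outermost. Recall ⊕ takes the minimum of its arguments and ⊗ takes their sum. Working out the expression ((3 ⊕ -2) ⊕ (8 ⊕ 9)) gives -2.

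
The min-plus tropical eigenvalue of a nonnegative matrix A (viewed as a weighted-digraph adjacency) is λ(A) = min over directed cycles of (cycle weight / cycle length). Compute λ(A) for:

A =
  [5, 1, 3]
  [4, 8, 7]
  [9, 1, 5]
λ(A) = 5/2

Enumerate directed cycles and compute their means (weight / length). Sample:
  cycle 0 → 0: weight = 5, length = 1, mean = 5/1 ≈ 5.000
  cycle 1 → 1: weight = 8, length = 1, mean = 8/1 ≈ 8.000
  cycle 2 → 2: weight = 5, length = 1, mean = 5/1 ≈ 5.000
  cycle 0 → 1 → 0: weight = 5, length = 2, mean = 5/2 ≈ 2.500
  cycle 0 → 2 → 0: weight = 12, length = 2, mean = 12/2 ≈ 6.000
  cycle 1 → 0 → 1: weight = 5, length = 2, mean = 5/2 ≈ 2.500
Minimum mean = 2.500, attained e.g. along the cycle 0 → 1 → 0 with weight 5 and length 2. So λ(A) = 5/2 = 5/2.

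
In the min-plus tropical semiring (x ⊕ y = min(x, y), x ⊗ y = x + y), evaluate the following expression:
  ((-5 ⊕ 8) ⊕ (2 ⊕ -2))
((-5 ⊕ 8) ⊕ (2 ⊕ -2)) = -5

Expand innermost to outermost. Recall ⊕ takes the minimum of its arguments and ⊗ takes their sum. Working out the expression ((-5 ⊕ 8) ⊕ (2 ⊕ -2)) gives -5.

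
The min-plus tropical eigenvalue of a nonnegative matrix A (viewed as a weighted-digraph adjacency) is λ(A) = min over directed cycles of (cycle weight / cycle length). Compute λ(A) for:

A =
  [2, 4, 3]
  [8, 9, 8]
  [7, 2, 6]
λ(A) = 2

Enumerate directed cycles and compute their means (weight / length). Sample:
  cycle 0 → 0: weight = 2, length = 1, mean = 2/1 ≈ 2.000
  cycle 1 → 1: weight = 9, length = 1, mean = 9/1 ≈ 9.000
  cycle 2 → 2: weight = 6, length = 1, mean = 6/1 ≈ 6.000
  cycle 0 → 1 → 0: weight = 12, length = 2, mean = 12/2 ≈ 6.000
  cycle 0 → 2 → 0: weight = 10, length = 2, mean = 10/2 ≈ 5.000
  cycle 1 → 0 → 1: weight = 12, length = 2, mean = 12/2 ≈ 6.000
Minimum mean = 2.000, attained e.g. along the cycle 0 → 0 with weight 2 and length 1. So λ(A) = 2/1 = 2.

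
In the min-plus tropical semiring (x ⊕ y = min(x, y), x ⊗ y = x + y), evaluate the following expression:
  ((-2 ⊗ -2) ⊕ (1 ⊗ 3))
((-2 ⊗ -2) ⊕ (1 ⊗ 3)) = -4

Expand innermost to outermost. Recall ⊕ takes the minimum of its arguments and ⊗ takes their sum. Working out the expression ((-2 ⊗ -2) ⊕ (1 ⊗ 3)) gives -4.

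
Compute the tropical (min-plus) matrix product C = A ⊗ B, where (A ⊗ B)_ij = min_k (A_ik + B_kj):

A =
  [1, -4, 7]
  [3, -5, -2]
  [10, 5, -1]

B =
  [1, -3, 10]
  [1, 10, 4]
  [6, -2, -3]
A ⊗ B =
  [-3, -2, 0]
  [-4, -4, -5]
  [5, -3, -4]

Apply the min-plus product entry-by-entry:
  C[0][0] = min over k of (A[0][0] + B[0][0] = 1 + 1 = 2, A[0][1] + B[1][0] = -4 + 1 = -3, A[0][2] + B[2][0] = 7 + 6 = 13) = -3 (attained at k = 1)
  C[0][1] = min over k of (A[0][0] + B[0][1] = 1 + -3 = -2, A[0][1] + B[1][1] = -4 + 10 = 6, A[0][2] + B[2][1] = 7 + -2 = 5) = -2 (attained at k = 0)
  C[0][2] = min over k of (A[0][0] + B[0][2] = 1 + 10 = 11, A[0][1] + B[1][2] = -4 + 4 = 0, A[0][2] + B[2][2] = 7 + -3 = 4) = 0 (attained at k = 1)
  C[1][0] = min over k of (A[1][0] + B[0][0] = 3 + 1 = 4, A[1][1] + B[1][0] = -5 + 1 = -4, A[1][2] + B[2][0] = -2 + 6 = 4) = -4 (attained at k = 1)
  C[1][1] = min over k of (A[1][0] + B[0][1] = 3 + -3 = 0, A[1][1] + B[1][1] = -5 + 10 = 5, A[1][2] + B[2][1] = -2 + -2 = -4) = -4 (attained at k = 2)
  C[1][2] = min over k of (A[1][0] + B[0][2] = 3 + 10 = 13, A[1][1] + B[1][2] = -5 + 4 = -1, A[1][2] + B[2][2] = -2 + -3 = -5) = -5 (attained at k = 2)
  C[2][0] = min over k of (A[2][0] + B[0][0] = 10 + 1 = 11, A[2][1] + B[1][0] = 5 + 1 = 6, A[2][2] + B[2][0] = -1 + 6 = 5) = 5 (attained at k = 2)
  C[2][1] = min over k of (A[2][0] + B[0][1] = 10 + -3 = 7, A[2][1] + B[1][1] = 5 + 10 = 15, A[2][2] + B[2][1] = -1 + -2 = -3) = -3 (attained at k = 2)
  C[2][2] = min over k of (A[2][0] + B[0][2] = 10 + 10 = 20, A[2][1] + B[1][2] = 5 + 4 = 9, A[2][2] + B[2][2] = -1 + -3 = -4) = -4 (attained at k = 2)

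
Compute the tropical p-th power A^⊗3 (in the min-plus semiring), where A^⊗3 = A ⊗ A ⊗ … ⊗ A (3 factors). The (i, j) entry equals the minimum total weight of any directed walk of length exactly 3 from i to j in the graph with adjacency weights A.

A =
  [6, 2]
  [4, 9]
A^⊗3 =
  [12, 8]
  [10, 12]

Each entry (A^⊗3)_ij equals the minimum over all length-3 walks i = v_0 → v_1 → … → v_3 = j of Σ_t A[v_t][v_{t+1}]. For example, for (i, j) = (0, 1) we minimise over 4 possible intermediate vertex sequences; the minimum is 8, attained along the walk 0 → 1 → 0 → 1.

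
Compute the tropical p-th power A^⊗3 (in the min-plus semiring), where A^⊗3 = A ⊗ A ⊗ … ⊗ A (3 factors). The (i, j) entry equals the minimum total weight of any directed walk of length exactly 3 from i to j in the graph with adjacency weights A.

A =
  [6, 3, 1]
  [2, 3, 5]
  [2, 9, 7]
A^⊗3 =
  [8, 6, 4]
  [5, 8, 6]
  [5, 8, 9]

Each entry (A^⊗3)_ij equals the minimum over all length-3 walks i = v_0 → v_1 → … → v_3 = j of Σ_t A[v_t][v_{t+1}]. For example, for (i, j) = (0, 2) we minimise over 9 possible intermediate vertex sequences; the minimum is 4, attained along the walk 0 → 2 → 0 → 2.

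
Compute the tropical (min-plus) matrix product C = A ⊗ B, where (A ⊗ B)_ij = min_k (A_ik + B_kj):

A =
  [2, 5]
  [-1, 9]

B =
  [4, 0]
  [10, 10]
A ⊗ B =
  [6, 2]
  [3, -1]

Apply the min-plus product entry-by-entry:
  C[0][0] = min over k of (A[0][0] + B[0][0] = 2 + 4 = 6, A[0][1] + B[1][0] = 5 + 10 = 15) = 6 (attained at k = 0)
  C[0][1] = min over k of (A[0][0] + B[0][1] = 2 + 0 = 2, A[0][1] + B[1][1] = 5 + 10 = 15) = 2 (attained at k = 0)
  C[1][0] = min over k of (A[1][0] + B[0][0] = -1 + 4 = 3, A[1][1] + B[1][0] = 9 + 10 = 19) = 3 (attained at k = 0)
  C[1][1] = min over k of (A[1][0] + B[0][1] = -1 + 0 = -1, A[1][1] + B[1][1] = 9 + 10 = 19) = -1 (attained at k = 0)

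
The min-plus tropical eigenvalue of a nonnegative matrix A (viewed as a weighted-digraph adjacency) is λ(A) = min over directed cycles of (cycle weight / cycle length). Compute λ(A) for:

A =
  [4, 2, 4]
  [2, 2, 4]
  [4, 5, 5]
λ(A) = 2

Enumerate directed cycles and compute their means (weight / length). Sample:
  cycle 0 → 0: weight = 4, length = 1, mean = 4/1 ≈ 4.000
  cycle 1 → 1: weight = 2, length = 1, mean = 2/1 ≈ 2.000
  cycle 2 → 2: weight = 5, length = 1, mean = 5/1 ≈ 5.000
  cycle 0 → 1 → 0: weight = 4, length = 2, mean = 4/2 ≈ 2.000
  cycle 0 → 2 → 0: weight = 8, length = 2, mean = 8/2 ≈ 4.000
  cycle 1 → 0 → 1: weight = 4, length = 2, mean = 4/2 ≈ 2.000
Minimum mean = 2.000, attained e.g. along the cycle 1 → 1 with weight 2 and length 1. So λ(A) = 2/1 = 2.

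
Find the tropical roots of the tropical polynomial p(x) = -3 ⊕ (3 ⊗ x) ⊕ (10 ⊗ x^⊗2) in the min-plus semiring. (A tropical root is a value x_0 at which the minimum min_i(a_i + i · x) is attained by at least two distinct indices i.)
Roots: {-7, -6}

Each tropical root is a break point of the lower envelope of the lines y = a_i + i · x (there are 3 lines, with slopes 0, 1, ..., 2). Only the lines that attain the minimum somewhere contribute to roots; other lines are dominated. Here the surviving (envelope) indices are i = 2, i = 1, i = 0.
Intersections between consecutive envelope lines give the roots: for adjacent envelope indices i < j the intersection is x = (a_i − a_j) / (j − i). Reading off the sorted break points: {-7, -6}.
Verification: at each break x_0, at least two indices attain the minimum of min_i(a_i + i · x_0).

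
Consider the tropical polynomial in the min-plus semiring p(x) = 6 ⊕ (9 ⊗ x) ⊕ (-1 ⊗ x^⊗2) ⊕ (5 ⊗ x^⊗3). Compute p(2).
p(2) = 3

A tropical monomial a ⊗ x^⊗i evaluates to a + i · x. Evaluating each term at x = 2:
  Term 0 contributes 6 + 0 · 2 = 6
  Term 1 contributes 9 + 1 · 2 = 11
  Term 2 contributes -1 + 2 · 2 = 3
  Term 3 contributes 5 + 3 · 2 = 11
p(2) = ⊕ of these = min[6, 11, 3, 11] = 3.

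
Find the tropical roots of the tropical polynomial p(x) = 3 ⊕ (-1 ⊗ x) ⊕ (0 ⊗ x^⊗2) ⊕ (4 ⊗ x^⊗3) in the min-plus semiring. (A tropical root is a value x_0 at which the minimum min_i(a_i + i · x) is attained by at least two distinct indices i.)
Roots: {-4, -1, 4}

Each tropical root is a break point of the lower envelope of the lines y = a_i + i · x (there are 4 lines, with slopes 0, 1, ..., 3). Only the lines that attain the minimum somewhere contribute to roots; other lines are dominated. Here the surviving (envelope) indices are i = 3, i = 2, i = 1, i = 0.
Intersections between consecutive envelope lines give the roots: for adjacent envelope indices i < j the intersection is x = (a_i − a_j) / (j − i). Reading off the sorted break points: {-4, -1, 4}.
Verification: at each break x_0, at least two indices attain the minimum of min_i(a_i + i · x_0).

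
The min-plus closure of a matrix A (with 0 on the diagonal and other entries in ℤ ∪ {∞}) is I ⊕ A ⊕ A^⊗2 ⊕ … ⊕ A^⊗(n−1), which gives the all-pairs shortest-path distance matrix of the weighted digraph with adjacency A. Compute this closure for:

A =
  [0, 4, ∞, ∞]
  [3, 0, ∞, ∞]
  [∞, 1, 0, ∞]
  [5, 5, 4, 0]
Closure =
  [0, 4, ∞, ∞]
  [3, 0, ∞, ∞]
  [4, 1, 0, ∞]
  [5, 5, 4, 0]

This is the Floyd-Warshall all-pairs shortest-path computation. For each intermediate vertex k = 0, 1, …, 3, update dist[i][j] ← min(dist[i][j], dist[i][k] + dist[k][j]). The final matrix gives, for each (i, j), the minimum total weight of any directed path from i to j (possibly empty when i = j).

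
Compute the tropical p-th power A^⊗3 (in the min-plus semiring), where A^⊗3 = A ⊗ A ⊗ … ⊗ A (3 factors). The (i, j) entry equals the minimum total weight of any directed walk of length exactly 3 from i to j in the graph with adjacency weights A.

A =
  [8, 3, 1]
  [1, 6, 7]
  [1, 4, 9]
A^⊗3 =
  [6, 5, 3]
  [3, 6, 8]
  [3, 6, 6]

Each entry (A^⊗3)_ij equals the minimum over all length-3 walks i = v_0 → v_1 → … → v_3 = j of Σ_t A[v_t][v_{t+1}]. For example, for (i, j) = (0, 2) we minimise over 9 possible intermediate vertex sequences; the minimum is 3, attained along the walk 0 → 2 → 0 → 2.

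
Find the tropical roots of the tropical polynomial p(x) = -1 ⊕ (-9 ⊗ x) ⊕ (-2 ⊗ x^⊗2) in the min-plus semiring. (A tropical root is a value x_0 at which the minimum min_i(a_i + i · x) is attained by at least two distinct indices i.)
Roots: {-7, 8}

Each tropical root is a break point of the lower envelope of the lines y = a_i + i · x (there are 3 lines, with slopes 0, 1, ..., 2). Only the lines that attain the minimum somewhere contribute to roots; other lines are dominated. Here the surviving (envelope) indices are i = 2, i = 1, i = 0.
Intersections between consecutive envelope lines give the roots: for adjacent envelope indices i < j the intersection is x = (a_i − a_j) / (j − i). Reading off the sorted break points: {-7, 8}.
Verification: at each break x_0, at least two indices attain the minimum of min_i(a_i + i · x_0).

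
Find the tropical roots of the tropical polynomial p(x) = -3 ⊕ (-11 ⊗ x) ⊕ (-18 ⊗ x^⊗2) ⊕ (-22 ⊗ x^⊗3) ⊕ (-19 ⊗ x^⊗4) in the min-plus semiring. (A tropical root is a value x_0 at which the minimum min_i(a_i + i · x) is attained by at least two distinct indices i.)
Roots: {-3, 4, 7, 8}

Each tropical root is a break point of the lower envelope of the lines y = a_i + i · x (there are 5 lines, with slopes 0, 1, ..., 4). Only the lines that attain the minimum somewhere contribute to roots; other lines are dominated. Here the surviving (envelope) indices are i = 4, i = 3, i = 2, i = 1, i = 0.
Intersections between consecutive envelope lines give the roots: for adjacent envelope indices i < j the intersection is x = (a_i − a_j) / (j − i). Reading off the sorted break points: {-3, 4, 7, 8}.
Verification: at each break x_0, at least two indices attain the minimum of min_i(a_i + i · x_0).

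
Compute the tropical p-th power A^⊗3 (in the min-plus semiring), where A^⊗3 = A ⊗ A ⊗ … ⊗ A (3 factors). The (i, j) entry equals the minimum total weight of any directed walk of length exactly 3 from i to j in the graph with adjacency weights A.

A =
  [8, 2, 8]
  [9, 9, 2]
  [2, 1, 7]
A^⊗3 =
  [6, 5, 11]
  [11, 6, 5]
  [5, 4, 6]

Each entry (A^⊗3)_ij equals the minimum over all length-3 walks i = v_0 → v_1 → … → v_3 = j of Σ_t A[v_t][v_{t+1}]. For example, for (i, j) = (0, 2) we minimise over 9 possible intermediate vertex sequences; the minimum is 11, attained along the walk 0 → 1 → 2 → 2.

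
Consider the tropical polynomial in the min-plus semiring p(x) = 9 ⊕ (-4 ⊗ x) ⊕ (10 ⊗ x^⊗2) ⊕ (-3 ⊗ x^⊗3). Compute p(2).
p(2) = -2

A tropical monomial a ⊗ x^⊗i evaluates to a + i · x. Evaluating each term at x = 2:
  Term 0 contributes 9 + 0 · 2 = 9
  Term 1 contributes -4 + 1 · 2 = -2
  Term 2 contributes 10 + 2 · 2 = 14
  Term 3 contributes -3 + 3 · 2 = 3
p(2) = ⊕ of these = min[9, -2, 14, 3] = -2.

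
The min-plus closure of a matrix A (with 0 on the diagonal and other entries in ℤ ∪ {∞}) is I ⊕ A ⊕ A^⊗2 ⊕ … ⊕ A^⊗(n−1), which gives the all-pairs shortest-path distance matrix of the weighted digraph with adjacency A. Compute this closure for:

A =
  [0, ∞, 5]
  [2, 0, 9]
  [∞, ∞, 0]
Closure =
  [0, ∞, 5]
  [2, 0, 7]
  [∞, ∞, 0]

This is the Floyd-Warshall all-pairs shortest-path computation. For each intermediate vertex k = 0, 1, …, 2, update dist[i][j] ← min(dist[i][j], dist[i][k] + dist[k][j]). The final matrix gives, for each (i, j), the minimum total weight of any directed path from i to j (possibly empty when i = j).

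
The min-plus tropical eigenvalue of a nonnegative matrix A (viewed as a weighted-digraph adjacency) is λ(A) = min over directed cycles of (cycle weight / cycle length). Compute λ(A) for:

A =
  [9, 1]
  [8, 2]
λ(A) = 2

Enumerate directed cycles and compute their means (weight / length). Sample:
  cycle 0 → 0: weight = 9, length = 1, mean = 9/1 ≈ 9.000
  cycle 1 → 1: weight = 2, length = 1, mean = 2/1 ≈ 2.000
  cycle 0 → 1 → 0: weight = 9, length = 2, mean = 9/2 ≈ 4.500
  cycle 1 → 0 → 1: weight = 9, length = 2, mean = 9/2 ≈ 4.500
Minimum mean = 2.000, attained e.g. along the cycle 1 → 1 with weight 2 and length 1. So λ(A) = 2/1 = 2.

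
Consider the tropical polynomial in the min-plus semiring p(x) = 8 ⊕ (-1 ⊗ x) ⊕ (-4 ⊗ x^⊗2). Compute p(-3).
p(-3) = -10

A tropical monomial a ⊗ x^⊗i evaluates to a + i · x. Evaluating each term at x = -3:
  Term 0 contributes 8 + 0 · -3 = 8
  Term 1 contributes -1 + 1 · -3 = -4
  Term 2 contributes -4 + 2 · -3 = -10
p(-3) = ⊕ of these = min[8, -4, -10] = -10.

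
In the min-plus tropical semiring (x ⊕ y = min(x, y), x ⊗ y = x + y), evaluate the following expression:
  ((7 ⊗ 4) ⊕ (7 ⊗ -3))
((7 ⊗ 4) ⊕ (7 ⊗ -3)) = 4

Expand innermost to outermost. Recall ⊕ takes the minimum of its arguments and ⊗ takes their sum. Working out the expression ((7 ⊗ 4) ⊕ (7 ⊗ -3)) gives 4.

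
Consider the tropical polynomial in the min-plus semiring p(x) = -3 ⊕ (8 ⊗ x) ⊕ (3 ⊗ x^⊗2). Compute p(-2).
p(-2) = -3

A tropical monomial a ⊗ x^⊗i evaluates to a + i · x. Evaluating each term at x = -2:
  Term 0 contributes -3 + 0 · -2 = -3
  Term 1 contributes 8 + 1 · -2 = 6
  Term 2 contributes 3 + 2 · -2 = -1
p(-2) = ⊕ of these = min[-3, 6, -1] = -3.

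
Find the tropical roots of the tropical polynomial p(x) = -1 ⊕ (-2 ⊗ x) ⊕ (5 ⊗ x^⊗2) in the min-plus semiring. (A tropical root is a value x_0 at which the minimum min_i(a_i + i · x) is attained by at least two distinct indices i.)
Roots: {-7, 1}

Each tropical root is a break point of the lower envelope of the lines y = a_i + i · x (there are 3 lines, with slopes 0, 1, ..., 2). Only the lines that attain the minimum somewhere contribute to roots; other lines are dominated. Here the surviving (envelope) indices are i = 2, i = 1, i = 0.
Intersections between consecutive envelope lines give the roots: for adjacent envelope indices i < j the intersection is x = (a_i − a_j) / (j − i). Reading off the sorted break points: {-7, 1}.
Verification: at each break x_0, at least two indices attain the minimum of min_i(a_i + i · x_0).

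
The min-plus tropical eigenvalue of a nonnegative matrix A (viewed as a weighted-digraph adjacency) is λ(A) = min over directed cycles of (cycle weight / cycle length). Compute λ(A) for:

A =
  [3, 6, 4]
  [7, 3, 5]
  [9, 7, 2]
λ(A) = 2

Enumerate directed cycles and compute their means (weight / length). Sample:
  cycle 0 → 0: weight = 3, length = 1, mean = 3/1 ≈ 3.000
  cycle 1 → 1: weight = 3, length = 1, mean = 3/1 ≈ 3.000
  cycle 2 → 2: weight = 2, length = 1, mean = 2/1 ≈ 2.000
  cycle 0 → 1 → 0: weight = 13, length = 2, mean = 13/2 ≈ 6.500
  cycle 0 → 2 → 0: weight = 13, length = 2, mean = 13/2 ≈ 6.500
  cycle 1 → 0 → 1: weight = 13, length = 2, mean = 13/2 ≈ 6.500
Minimum mean = 2.000, attained e.g. along the cycle 2 → 2 with weight 2 and length 1. So λ(A) = 2/1 = 2.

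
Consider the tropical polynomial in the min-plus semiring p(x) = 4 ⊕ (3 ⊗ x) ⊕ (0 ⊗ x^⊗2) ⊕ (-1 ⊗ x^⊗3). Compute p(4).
p(4) = 4

A tropical monomial a ⊗ x^⊗i evaluates to a + i · x. Evaluating each term at x = 4:
  Term 0 contributes 4 + 0 · 4 = 4
  Term 1 contributes 3 + 1 · 4 = 7
  Term 2 contributes 0 + 2 · 4 = 8
  Term 3 contributes -1 + 3 · 4 = 11
p(4) = ⊕ of these = min[4, 7, 8, 11] = 4.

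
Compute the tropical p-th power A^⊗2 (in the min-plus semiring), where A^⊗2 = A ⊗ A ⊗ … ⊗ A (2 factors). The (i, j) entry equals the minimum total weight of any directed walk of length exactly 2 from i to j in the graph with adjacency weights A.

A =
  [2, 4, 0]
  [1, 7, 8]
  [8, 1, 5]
A^⊗2 =
  [4, 1, 2]
  [3, 5, 1]
  [2, 6, 8]

Each entry (A^⊗2)_ij equals the minimum over all length-2 walks i = v_0 → v_1 → … → v_2 = j of Σ_t A[v_t][v_{t+1}]. For example, for (i, j) = (0, 2) we minimise over 3 possible intermediate vertex sequences; the minimum is 2, attained along the walk 0 → 0 → 2.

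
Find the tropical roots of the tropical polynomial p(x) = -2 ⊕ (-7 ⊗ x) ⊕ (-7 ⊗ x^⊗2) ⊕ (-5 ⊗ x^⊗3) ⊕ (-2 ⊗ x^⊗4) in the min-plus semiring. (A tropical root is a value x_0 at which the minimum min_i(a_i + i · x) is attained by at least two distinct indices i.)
Roots: {-3, -2, 0, 5}

Each tropical root is a break point of the lower envelope of the lines y = a_i + i · x (there are 5 lines, with slopes 0, 1, ..., 4). Only the lines that attain the minimum somewhere contribute to roots; other lines are dominated. Here the surviving (envelope) indices are i = 4, i = 3, i = 2, i = 1, i = 0.
Intersections between consecutive envelope lines give the roots: for adjacent envelope indices i < j the intersection is x = (a_i − a_j) / (j − i). Reading off the sorted break points: {-3, -2, 0, 5}.
Verification: at each break x_0, at least two indices attain the minimum of min_i(a_i + i · x_0).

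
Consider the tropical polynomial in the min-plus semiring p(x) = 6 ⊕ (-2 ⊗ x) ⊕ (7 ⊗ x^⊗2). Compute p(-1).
p(-1) = -3

A tropical monomial a ⊗ x^⊗i evaluates to a + i · x. Evaluating each term at x = -1:
  Term 0 contributes 6 + 0 · -1 = 6
  Term 1 contributes -2 + 1 · -1 = -3
  Term 2 contributes 7 + 2 · -1 = 5
p(-1) = ⊕ of these = min[6, -3, 5] = -3.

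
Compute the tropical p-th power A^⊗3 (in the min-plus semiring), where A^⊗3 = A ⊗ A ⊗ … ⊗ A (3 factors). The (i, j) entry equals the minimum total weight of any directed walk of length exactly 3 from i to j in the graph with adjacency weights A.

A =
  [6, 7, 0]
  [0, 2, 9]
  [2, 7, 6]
A^⊗3 =
  [7, 9, 2]
  [2, 6, 2]
  [4, 9, 7]

Each entry (A^⊗3)_ij equals the minimum over all length-3 walks i = v_0 → v_1 → … → v_3 = j of Σ_t A[v_t][v_{t+1}]. For example, for (i, j) = (0, 2) we minimise over 9 possible intermediate vertex sequences; the minimum is 2, attained along the walk 0 → 2 → 0 → 2.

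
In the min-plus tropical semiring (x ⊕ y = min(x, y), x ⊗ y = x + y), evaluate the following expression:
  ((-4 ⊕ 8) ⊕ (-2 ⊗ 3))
((-4 ⊕ 8) ⊕ (-2 ⊗ 3)) = -4

Expand innermost to outermost. Recall ⊕ takes the minimum of its arguments and ⊗ takes their sum. Working out the expression ((-4 ⊕ 8) ⊕ (-2 ⊗ 3)) gives -4.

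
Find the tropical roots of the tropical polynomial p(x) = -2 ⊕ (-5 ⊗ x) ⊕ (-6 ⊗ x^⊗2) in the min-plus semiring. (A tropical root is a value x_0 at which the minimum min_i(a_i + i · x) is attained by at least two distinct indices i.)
Roots: {1, 3}

Each tropical root is a break point of the lower envelope of the lines y = a_i + i · x (there are 3 lines, with slopes 0, 1, ..., 2). Only the lines that attain the minimum somewhere contribute to roots; other lines are dominated. Here the surviving (envelope) indices are i = 2, i = 1, i = 0.
Intersections between consecutive envelope lines give the roots: for adjacent envelope indices i < j the intersection is x = (a_i − a_j) / (j − i). Reading off the sorted break points: {1, 3}.
Verification: at each break x_0, at least two indices attain the minimum of min_i(a_i + i · x_0).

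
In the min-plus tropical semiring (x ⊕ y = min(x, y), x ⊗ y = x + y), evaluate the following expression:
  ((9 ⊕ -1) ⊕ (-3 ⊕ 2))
((9 ⊕ -1) ⊕ (-3 ⊕ 2)) = -3

Expand innermost to outermost. Recall ⊕ takes the minimum of its arguments and ⊗ takes their sum. Working out the expression ((9 ⊕ -1) ⊕ (-3 ⊕ 2)) gives -3.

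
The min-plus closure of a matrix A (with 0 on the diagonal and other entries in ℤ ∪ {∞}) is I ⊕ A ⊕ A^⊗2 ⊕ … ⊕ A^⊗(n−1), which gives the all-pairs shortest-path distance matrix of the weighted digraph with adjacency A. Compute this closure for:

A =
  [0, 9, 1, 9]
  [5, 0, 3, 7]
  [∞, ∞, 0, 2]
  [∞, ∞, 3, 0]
Closure =
  [0, 9, 1, 3]
  [5, 0, 3, 5]
  [∞, ∞, 0, 2]
  [∞, ∞, 3, 0]

This is the Floyd-Warshall all-pairs shortest-path computation. For each intermediate vertex k = 0, 1, …, 3, update dist[i][j] ← min(dist[i][j], dist[i][k] + dist[k][j]). The final matrix gives, for each (i, j), the minimum total weight of any directed path from i to j (possibly empty when i = j).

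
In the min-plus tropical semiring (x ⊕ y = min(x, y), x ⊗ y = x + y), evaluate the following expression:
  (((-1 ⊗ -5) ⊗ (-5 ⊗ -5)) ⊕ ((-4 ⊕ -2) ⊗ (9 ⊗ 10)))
(((-1 ⊗ -5) ⊗ (-5 ⊗ -5)) ⊕ ((-4 ⊕ -2) ⊗ (9 ⊗ 10))) = -16

Expand innermost to outermost. Recall ⊕ takes the minimum of its arguments and ⊗ takes their sum. Working out the expression (((-1 ⊗ -5) ⊗ (-5 ⊗ -5)) ⊕ ((-4 ⊕ -2) ⊗ (9 ⊗ 10))) gives -16.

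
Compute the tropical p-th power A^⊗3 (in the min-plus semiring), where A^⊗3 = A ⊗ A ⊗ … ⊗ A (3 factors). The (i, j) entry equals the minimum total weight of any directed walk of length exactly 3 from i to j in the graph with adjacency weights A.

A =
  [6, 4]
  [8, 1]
A^⊗3 =
  [13, 6]
  [10, 3]

Each entry (A^⊗3)_ij equals the minimum over all length-3 walks i = v_0 → v_1 → … → v_3 = j of Σ_t A[v_t][v_{t+1}]. For example, for (i, j) = (0, 1) we minimise over 4 possible intermediate vertex sequences; the minimum is 6, attained along the walk 0 → 1 → 1 → 1.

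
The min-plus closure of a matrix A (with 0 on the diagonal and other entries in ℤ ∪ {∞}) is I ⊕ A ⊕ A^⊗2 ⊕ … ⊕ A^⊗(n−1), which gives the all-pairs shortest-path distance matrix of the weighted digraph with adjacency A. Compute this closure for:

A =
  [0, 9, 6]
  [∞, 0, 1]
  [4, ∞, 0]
Closure =
  [0, 9, 6]
  [5, 0, 1]
  [4, 13, 0]

This is the Floyd-Warshall all-pairs shortest-path computation. For each intermediate vertex k = 0, 1, …, 2, update dist[i][j] ← min(dist[i][j], dist[i][k] + dist[k][j]). The final matrix gives, for each (i, j), the minimum total weight of any directed path from i to j (possibly empty when i = j).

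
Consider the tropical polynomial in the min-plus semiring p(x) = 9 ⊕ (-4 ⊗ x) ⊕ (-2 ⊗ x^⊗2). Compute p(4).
p(4) = 0

A tropical monomial a ⊗ x^⊗i evaluates to a + i · x. Evaluating each term at x = 4:
  Term 0 contributes 9 + 0 · 4 = 9
  Term 1 contributes -4 + 1 · 4 = 0
  Term 2 contributes -2 + 2 · 4 = 6
p(4) = ⊕ of these = min[9, 0, 6] = 0.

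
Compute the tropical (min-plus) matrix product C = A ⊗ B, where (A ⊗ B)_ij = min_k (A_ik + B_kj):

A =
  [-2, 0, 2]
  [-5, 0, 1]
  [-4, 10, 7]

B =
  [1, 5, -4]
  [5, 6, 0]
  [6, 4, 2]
A ⊗ B =
  [-1, 3, -6]
  [-4, 0, -9]
  [-3, 1, -8]

Apply the min-plus product entry-by-entry:
  C[0][0] = min over k of (A[0][0] + B[0][0] = -2 + 1 = -1, A[0][1] + B[1][0] = 0 + 5 = 5, A[0][2] + B[2][0] = 2 + 6 = 8) = -1 (attained at k = 0)
  C[0][1] = min over k of (A[0][0] + B[0][1] = -2 + 5 = 3, A[0][1] + B[1][1] = 0 + 6 = 6, A[0][2] + B[2][1] = 2 + 4 = 6) = 3 (attained at k = 0)
  C[0][2] = min over k of (A[0][0] + B[0][2] = -2 + -4 = -6, A[0][1] + B[1][2] = 0 + 0 = 0, A[0][2] + B[2][2] = 2 + 2 = 4) = -6 (attained at k = 0)
  C[1][0] = min over k of (A[1][0] + B[0][0] = -5 + 1 = -4, A[1][1] + B[1][0] = 0 + 5 = 5, A[1][2] + B[2][0] = 1 + 6 = 7) = -4 (attained at k = 0)
  C[1][1] = min over k of (A[1][0] + B[0][1] = -5 + 5 = 0, A[1][1] + B[1][1] = 0 + 6 = 6, A[1][2] + B[2][1] = 1 + 4 = 5) = 0 (attained at k = 0)
  C[1][2] = min over k of (A[1][0] + B[0][2] = -5 + -4 = -9, A[1][1] + B[1][2] = 0 + 0 = 0, A[1][2] + B[2][2] = 1 + 2 = 3) = -9 (attained at k = 0)
  C[2][0] = min over k of (A[2][0] + B[0][0] = -4 + 1 = -3, A[2][1] + B[1][0] = 10 + 5 = 15, A[2][2] + B[2][0] = 7 + 6 = 13) = -3 (attained at k = 0)
  C[2][1] = min over k of (A[2][0] + B[0][1] = -4 + 5 = 1, A[2][1] + B[1][1] = 10 + 6 = 16, A[2][2] + B[2][1] = 7 + 4 = 11) = 1 (attained at k = 0)
  C[2][2] = min over k of (A[2][0] + B[0][2] = -4 + -4 = -8, A[2][1] + B[1][2] = 10 + 0 = 10, A[2][2] + B[2][2] = 7 + 2 = 9) = -8 (attained at k = 0)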